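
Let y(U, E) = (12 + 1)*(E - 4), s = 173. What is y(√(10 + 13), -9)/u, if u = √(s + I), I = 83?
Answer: -169/16 ≈ -10.563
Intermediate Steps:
y(U, E) = -52 + 13*E (y(U, E) = 13*(-4 + E) = -52 + 13*E)
u = 16 (u = √(173 + 83) = √256 = 16)
y(√(10 + 13), -9)/u = (-52 + 13*(-9))/16 = (-52 - 117)*(1/16) = -169*1/16 = -169/16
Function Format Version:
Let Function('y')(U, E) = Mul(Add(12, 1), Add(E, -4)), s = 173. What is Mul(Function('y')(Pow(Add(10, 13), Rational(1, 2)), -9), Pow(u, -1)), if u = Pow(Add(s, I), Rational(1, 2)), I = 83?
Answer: Rational(-169, 16) ≈ -10.563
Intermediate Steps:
Function('y')(U, E) = Add(-52, Mul(13, E)) (Function('y')(U, E) = Mul(13, Add(-4, E)) = Add(-52, Mul(13, E)))
u = 16 (u = Pow(Add(173, 83), Rational(1, 2)) = Pow(256, Rational(1, 2)) = 16)
Mul(Function('y')(Pow(Add(10, 13), Rational(1, 2)), -9), Pow(u, -1)) = Mul(Add(-52, Mul(13, -9)), Pow(16, -1)) = Mul(Add(-52, -117), Rational(1, 16)) = Mul(-169, Rational(1, 16)) = Rational(-169, 16)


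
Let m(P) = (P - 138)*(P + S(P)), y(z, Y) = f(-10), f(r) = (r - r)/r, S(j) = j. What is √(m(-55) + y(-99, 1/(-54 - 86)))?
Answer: √21230 ≈ 145.71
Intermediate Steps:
f(r) = 0 (f(r) = 0/r = 0)
y(z, Y) = 0
m(P) = 2*P*(-138 + P) (m(P) = (P - 138)*(P + P) = (-138 + P)*(2*P) = 2*P*(-138 + P))
√(m(-55) + y(-99, 1/(-54 - 86))) = √(2*(-55)*(-138 - 55) + 0) = √(2*(-55)*(-193) + 0) = √(21230 + 0) = √21230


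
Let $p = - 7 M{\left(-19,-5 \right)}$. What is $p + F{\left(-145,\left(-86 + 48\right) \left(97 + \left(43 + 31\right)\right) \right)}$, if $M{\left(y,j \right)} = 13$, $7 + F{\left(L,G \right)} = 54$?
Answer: $-44$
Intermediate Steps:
$F{\left(L,G \right)} = 47$ ($F{\left(L,G \right)} = -7 + 54 = 47$)
$p = -91$ ($p = \left(-7\right) 13 = -91$)
$p + F{\left(-145,\left(-86 + 48\right) \left(97 + \left(43 + 31\right)\right) \right)} = -91 + 47 = -44$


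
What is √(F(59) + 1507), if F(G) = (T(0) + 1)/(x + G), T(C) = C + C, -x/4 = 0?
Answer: √5245926/59 ≈ 38.820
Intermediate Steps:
x = 0 (x = -4*0 = 0)
T(C) = 2*C
F(G) = 1/G (F(G) = (2*0 + 1)/(0 + G) = (0 + 1)/G = 1/G)
√(F(59) + 1507) = √(1/59 + 1507) = √(88914/59) = √5245926/59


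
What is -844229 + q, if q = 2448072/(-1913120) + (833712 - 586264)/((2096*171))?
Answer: -411137901995909/486997740 ≈ -8.4423e+5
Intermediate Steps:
q = -286953449/486997740 (q = 2448072*(-1/1913120) + 247448/358416 = -27819/21740 + 247448*(1/358416) = -27819/21740 + 30931/44802 = -286953449/486997740 ≈ -0.58923)
-844229 + q = -844229 - 286953449/486997740 = -411137901995909/486997740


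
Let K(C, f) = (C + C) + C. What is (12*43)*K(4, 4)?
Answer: 6192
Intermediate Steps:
K(C, f) = 3*C (K(C, f) = 2*C + C = 3*C)
(12*43)*K(4, 4) = (12*43)*(3*4) = 516*12 = 6192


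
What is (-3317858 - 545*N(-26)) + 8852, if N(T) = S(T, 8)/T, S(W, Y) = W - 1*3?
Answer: -86049961/26 ≈ -3.3096e+6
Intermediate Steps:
S(W, Y) = -3 + W (S(W, Y) = W - 3 = -3 + W)
N(T) = (-3 + T)/T
(-3317858 - 545*N(-26)) + 8852 = (-3317858 - 545*(-3 - 26)/(-26)) + 8852 = (-3317858 - (-545)*(-29)/26) + 8852 = (-3317858 - 545*29/26) + 8852 = (-3317858 - 15805/26) + 8852 = -86280113/26 + 8852 = -86049961/26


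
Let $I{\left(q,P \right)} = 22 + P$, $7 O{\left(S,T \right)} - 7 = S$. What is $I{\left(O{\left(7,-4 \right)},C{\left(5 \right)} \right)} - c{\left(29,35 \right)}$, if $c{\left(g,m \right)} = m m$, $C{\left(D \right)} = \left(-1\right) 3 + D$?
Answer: $-1201$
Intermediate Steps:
$O{\left(S,T \right)} = 1 + \frac{S}{7}$
$C{\left(D \right)} = -3 + D$
$c{\left(g,m \right)} = m^{2}$
$I{\left(O{\left(7,-4 \right)},C{\left(5 \right)} \right)} - c{\left(29,35 \right)} = \left(22 + \left(-3 + 5\right)\right) - 35^{2} = \left(22 + 2\right) - 1225 = 24 - 1225 = -1201$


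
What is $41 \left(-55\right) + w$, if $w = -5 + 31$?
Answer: $-2229$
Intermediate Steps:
$w = 26$
$41 \left(-55\right) + w = 41 \left(-55\right) + 26 = -2255 + 26 = -2229$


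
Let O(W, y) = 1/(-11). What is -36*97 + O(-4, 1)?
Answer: -38413/11 ≈ -3492.1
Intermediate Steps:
O(W, y) = -1/11
-36*97 + O(-4, 1) = -36*97 - 1/11 = -3492 - 1/11 = -38413/11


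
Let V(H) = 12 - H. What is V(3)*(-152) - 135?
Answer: -1503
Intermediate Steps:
V(3)*(-152) - 135 = (12 - 1*3)*(-152) - 135 = (12 - 3)*(-152) - 135 = 9*(-152) - 135 = -1368 - 135 = -1503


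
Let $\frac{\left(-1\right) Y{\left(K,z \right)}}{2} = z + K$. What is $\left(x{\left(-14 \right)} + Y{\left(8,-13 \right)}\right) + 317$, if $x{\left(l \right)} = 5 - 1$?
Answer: $331$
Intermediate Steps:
$Y{\left(K,z \right)} = - 2 K - 2 z$ ($Y{\left(K,z \right)} = - 2 \left(z + K\right) = - 2 \left(K + z\right) = - 2 K - 2 z$)
$x{\left(l \right)} = 4$ ($x{\left(l \right)} = 5 - 1 = 4$)
$\left(x{\left(-14 \right)} + Y{\left(8,-13 \right)}\right) + 317 = \left(4 - -10\right) + 317 = \left(4 + \left(-16 + 26\right)\right) + 317 = \left(4 + 10\right) + 317 = 14 + 317 = 331$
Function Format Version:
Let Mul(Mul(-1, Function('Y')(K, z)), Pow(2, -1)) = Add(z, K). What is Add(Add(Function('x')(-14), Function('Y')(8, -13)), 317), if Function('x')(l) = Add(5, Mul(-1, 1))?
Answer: 331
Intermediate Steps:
Function('Y')(K, z) = Add(Mul(-2, K), Mul(-2, z)) (Function('Y')(K, z) = Mul(-2, Add(z, K)) = Mul(-2, Add(K, z)) = Add(Mul(-2, K), Mul(-2, z)))
Function('x')(l) = 4 (Function('x')(l) = Add(5, -1) = 4)
Add(Add(Function('x')(-14), Function('Y')(8, -13)), 317) = Add(Add(4, Add(Mul(-2, 8), Mul(-2, -13))), 317) = Add(Add(4, Add(-16, 26)), 317) = Add(Add(4, 10), 317) = Add(14, 317) = 331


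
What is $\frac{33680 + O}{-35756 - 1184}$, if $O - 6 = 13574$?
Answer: $- \frac{2363}{1847} \approx -1.2794$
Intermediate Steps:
$O = 13580$ ($O = 6 + 13574 = 13580$)
$\frac{33680 + O}{-35756 - 1184} = \frac{33680 + 13580}{-35756 - 1184} = \frac{47260}{-36940} = 47260 \left(- \frac{1}{36940}\right) = - \frac{2363}{1847}$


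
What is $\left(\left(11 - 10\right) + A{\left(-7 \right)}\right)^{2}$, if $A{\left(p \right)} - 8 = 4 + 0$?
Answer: $169$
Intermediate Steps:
$A{\left(p \right)} = 12$ ($A{\left(p \right)} = 8 + \left(4 + 0\right) = 8 + 4 = 12$)
$\left(\left(11 - 10\right) + A{\left(-7 \right)}\right)^{2} = \left(\left(11 - 10\right) + 12\right)^{2} = \left(1 + 12\right)^{2} = 13^{2} = 169$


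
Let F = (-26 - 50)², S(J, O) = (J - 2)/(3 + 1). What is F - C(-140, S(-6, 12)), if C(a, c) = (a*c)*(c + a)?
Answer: 45536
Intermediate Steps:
S(J, O) = -½ + J/4 (S(J, O) = (-2 + J)/4 = (-2 + J)*(¼) = -½ + J/4)
C(a, c) = a*c*(a + c) (C(a, c) = (a*c)*(a + c) = a*c*(a + c))
F = 5776 (F = (-76)² = 5776)
F - C(-140, S(-6, 12)) = 5776 - (-140)*(-½ + (¼)*(-6))*(-140 + (-½ + (¼)*(-6))) = 5776 - (-140)*(-½ - 3/2)*(-140 + (-½ - 3/2)) = 5776 - (-140)*(-2)*(-140 - 2) = 5776 - (-140)*(-2)*(-142) = 5776 - 1*(-39760) = 5776 + 39760 = 45536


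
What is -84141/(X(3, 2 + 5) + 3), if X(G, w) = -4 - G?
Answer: 84141/4 ≈ 21035.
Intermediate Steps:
-84141/(X(3, 2 + 5) + 3) = -84141/((-4 - 1*3) + 3) = -84141/((-4 - 3) + 3) = -84141/(-7 + 3) = -84141/(-4) = -84141*(-1/4) = 84141/4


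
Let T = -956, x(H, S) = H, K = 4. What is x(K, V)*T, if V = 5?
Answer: -3824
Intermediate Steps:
x(K, V)*T = 4*(-956) = -3824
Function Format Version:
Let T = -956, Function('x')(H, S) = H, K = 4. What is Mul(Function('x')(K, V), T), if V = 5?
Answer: -3824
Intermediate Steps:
Mul(Function('x')(K, V), T) = Mul(4, -956) = -3824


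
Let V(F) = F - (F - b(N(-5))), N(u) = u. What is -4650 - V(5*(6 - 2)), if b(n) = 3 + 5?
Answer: -4658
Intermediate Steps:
b(n) = 8
V(F) = 8 (V(F) = F - (F - 1*8) = F - (F - 8) = F - (-8 + F) = F + (8 - F) = 8)
-4650 - V(5*(6 - 2)) = -4650 - 1*8 = -4650 - 8 = -4658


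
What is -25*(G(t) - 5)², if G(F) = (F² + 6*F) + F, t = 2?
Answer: -4225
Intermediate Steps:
G(F) = F² + 7*F
-25*(G(t) - 5)² = -25*(2*(7 + 2) - 5)² = -25*(2*9 - 5)² = -25*(18 - 5)² = -25*13² = -25*169 = -4225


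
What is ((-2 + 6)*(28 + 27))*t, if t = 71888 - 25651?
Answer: 10172140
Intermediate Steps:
t = 46237
((-2 + 6)*(28 + 27))*t = ((-2 + 6)*(28 + 27))*46237 = (4*55)*46237 = 220*46237 = 10172140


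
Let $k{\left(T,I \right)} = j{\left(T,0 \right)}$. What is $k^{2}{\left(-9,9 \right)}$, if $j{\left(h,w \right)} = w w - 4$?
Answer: $16$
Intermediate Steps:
$j{\left(h,w \right)} = -4 + w^{2}$ ($j{\left(h,w \right)} = w^{2} - 4 = -4 + w^{2}$)
$k{\left(T,I \right)} = -4$ ($k{\left(T,I \right)} = -4 + 0^{2} = -4 + 0 = -4$)
$k^{2}{\left(-9,9 \right)} = \left(-4\right)^{2} = 16$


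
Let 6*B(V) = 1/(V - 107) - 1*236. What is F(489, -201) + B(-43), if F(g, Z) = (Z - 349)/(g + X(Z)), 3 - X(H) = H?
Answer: -84269/2100 ≈ -40.128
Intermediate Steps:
X(H) = 3 - H
B(V) = -118/3 + 1/(6*(-107 + V)) (B(V) = (1/(V - 107) - 1*236)/6 = (1/(-107 + V) - 236)/6 = (-236 + 1/(-107 + V))/6 = -118/3 + 1/(6*(-107 + V)))
F(g, Z) = (-349 + Z)/(3 + g - Z) (F(g, Z) = (Z - 349)/(g + (3 - Z)) = (-349 + Z)/(3 + g - Z))
F(489, -201) + B(-43) = (-349 - 201)/(3 + 489 - 1*(-201)) + (25253 - 236*(-43))/(6*(-107 - 43)) = -550/(3 + 489 + 201) + (⅙)*(25253 + 10148)/(-150) = -550/693 + (⅙)*(-1/150)*35401 = (1/693)*(-550) - 35401/900 = -50/63 - 35401/900 = -84269/2100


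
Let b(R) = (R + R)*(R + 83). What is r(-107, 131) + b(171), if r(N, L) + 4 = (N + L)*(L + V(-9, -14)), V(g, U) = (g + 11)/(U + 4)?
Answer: 450016/5 ≈ 90003.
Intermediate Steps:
V(g, U) = (11 + g)/(4 + U)
b(R) = 2*R*(83 + R) (b(R) = (2*R)*(83 + R) = 2*R*(83 + R))
r(N, L) = -4 + (-⅕ + L)*(L + N) (r(N, L) = -4 + (N + L)*(L + (11 - 9)/(4 - 14)) = -4 + (L + N)*(L + 2/(-10)) = -4 + (L + N)*(L - ⅒*2) = -4 + (L + N)*(L - ⅕) = -4 + (L + N)*(-⅕ + L) = -4 + (-⅕ + L)*(L + N))
r(-107, 131) + b(171) = (-4 + 131² - ⅕*131 - ⅕*(-107) + 131*(-107)) + 2*171*(83 + 171) = (-4 + 17161 - 131/5 + 107/5 - 14017) + 2*171*254 = 15676/5 + 86868 = 450016/5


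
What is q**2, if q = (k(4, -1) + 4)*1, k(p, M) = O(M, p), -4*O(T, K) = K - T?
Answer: 121/16 ≈ 7.5625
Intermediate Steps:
O(T, K) = -K/4 + T/4 (O(T, K) = -(K - T)/4 = -K/4 + T/4)
k(p, M) = -p/4 + M/4
q = 11/4 (q = ((-1/4*4 + (1/4)*(-1)) + 4)*1 = ((-1 - 1/4) + 4)*1 = (-5/4 + 4)*1 = (11/4)*1 = 11/4 ≈ 2.7500)
q**2 = (11/4)**2 = 121/16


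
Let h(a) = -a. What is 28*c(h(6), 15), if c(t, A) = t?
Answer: -168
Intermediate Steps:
28*c(h(6), 15) = 28*(-1*6) = 28*(-6) = -168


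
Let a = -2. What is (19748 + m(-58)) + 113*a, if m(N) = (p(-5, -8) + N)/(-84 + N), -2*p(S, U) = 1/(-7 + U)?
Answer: 83165459/4260 ≈ 19522.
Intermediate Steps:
p(S, U) = -1/(2*(-7 + U))
m(N) = (1/30 + N)/(-84 + N) (m(N) = (-1/(-14 + 2*(-8)) + N)/(-84 + N) = (-1/(-14 - 16) + N)/(-84 + N) = (-1/(-30) + N)/(-84 + N) = (-1*(-1/30) + N)/(-84 + N) = (1/30 + N)/(-84 + N))
(19748 + m(-58)) + 113*a = (19748 + (1/30 - 58)/(-84 - 58)) + 113*(-2) = (19748 - 1739/30/(-142)) - 226 = (19748 - 1/142*(-1739/30)) - 226 = (19748 + 1739/4260) - 226 = 84128219/4260 - 226 = 83165459/4260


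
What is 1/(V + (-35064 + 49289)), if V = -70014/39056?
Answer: 19528/277750793 ≈ 7.0308e-5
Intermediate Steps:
V = -35007/19528 (V = -70014*1/39056 = -35007/19528 ≈ -1.7927)
1/(V + (-35064 + 49289)) = 1/(-35007/19528 + (-35064 + 49289)) = 1/(-35007/19528 + 14225) = 1/(277750793/19528) = 19528/277750793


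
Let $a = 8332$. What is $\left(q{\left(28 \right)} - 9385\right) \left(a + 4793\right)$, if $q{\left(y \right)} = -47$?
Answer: $-123795000$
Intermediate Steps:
$\left(q{\left(28 \right)} - 9385\right) \left(a + 4793\right) = \left(-47 - 9385\right) \left(8332 + 4793\right) = \left(-9432\right) 13125 = -123795000$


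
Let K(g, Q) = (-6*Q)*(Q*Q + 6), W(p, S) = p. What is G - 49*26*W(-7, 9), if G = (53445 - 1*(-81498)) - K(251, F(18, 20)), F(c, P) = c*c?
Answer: 204228869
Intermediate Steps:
F(c, P) = c²
K(g, Q) = -6*Q*(6 + Q²) (K(g, Q) = (-6*Q)*(Q² + 6) = (-6*Q)*(6 + Q²) = -6*Q*(6 + Q²))
G = 204219951 (G = (53445 - 1*(-81498)) - (-6)*18²*(6 + (18²)²) = (53445 + 81498) - (-6)*324*(6 + 324²) = 134943 - (-6)*324*(6 + 104976) = 134943 - (-6)*324*104982 = 134943 - 1*(-204085008) = 134943 + 204085008 = 204219951)
G - 49*26*W(-7, 9) = 204219951 - 49*26*(-7) = 204219951 - 1274*(-7) = 204219951 - 1*(-8918) = 204219951 + 8918 = 204228869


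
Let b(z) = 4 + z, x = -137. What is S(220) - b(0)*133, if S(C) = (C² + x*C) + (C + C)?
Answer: 18168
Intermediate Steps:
S(C) = C² - 135*C (S(C) = (C² - 137*C) + (C + C) = (C² - 137*C) + 2*C = C² - 135*C)
S(220) - b(0)*133 = 220*(-135 + 220) - (4 + 0)*133 = 220*85 - 4*133 = 18700 - 1*532 = 18700 - 532 = 18168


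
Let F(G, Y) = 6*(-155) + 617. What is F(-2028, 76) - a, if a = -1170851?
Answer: 1170538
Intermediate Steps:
F(G, Y) = -313 (F(G, Y) = -930 + 617 = -313)
F(-2028, 76) - a = -313 - 1*(-1170851) = -313 + 1170851 = 1170538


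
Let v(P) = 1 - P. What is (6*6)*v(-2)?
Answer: 108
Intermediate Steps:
(6*6)*v(-2) = (6*6)*(1 - 1*(-2)) = 36*(1 + 2) = 36*3 = 108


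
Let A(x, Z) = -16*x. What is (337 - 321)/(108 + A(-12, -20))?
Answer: 4/75 ≈ 0.053333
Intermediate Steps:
(337 - 321)/(108 + A(-12, -20)) = (337 - 321)/(108 - 16*(-12)) = 16/(108 + 192) = 16/300 = 16*(1/300) = 4/75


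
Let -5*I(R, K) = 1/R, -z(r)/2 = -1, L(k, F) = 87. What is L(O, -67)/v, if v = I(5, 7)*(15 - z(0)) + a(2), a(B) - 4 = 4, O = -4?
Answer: 2175/187 ≈ 11.631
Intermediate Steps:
z(r) = 2 (z(r) = -2*(-1) = 2)
a(B) = 8 (a(B) = 4 + 4 = 8)
I(R, K) = -1/(5*R)
v = 187/25 (v = (-⅕/5)*(15 - 1*2) + 8 = (-⅕*⅕)*(15 - 2) + 8 = -1/25*13 + 8 = -13/25 + 8 = 187/25 ≈ 7.4800)
L(O, -67)/v = 87/(187/25) = 87*(25/187) = 2175/187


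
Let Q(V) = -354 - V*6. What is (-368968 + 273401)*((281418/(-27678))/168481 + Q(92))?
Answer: 67293104700080807/777202853 ≈ 8.6584e+7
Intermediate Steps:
Q(V) = -354 - 6*V
(-368968 + 273401)*((281418/(-27678))/168481 + Q(92)) = (-368968 + 273401)*((281418/(-27678))/168481 + (-354 - 6*92)) = -95567*((281418*(-1/27678))*(1/168481) + (-354 - 552)) = -95567*(-46903/4613*1/168481 - 906) = -95567*(-46903/777202853 - 906) = -95567*(-704145831721/777202853) = 67293104700080807/777202853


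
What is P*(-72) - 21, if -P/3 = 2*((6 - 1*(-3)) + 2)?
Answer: 4731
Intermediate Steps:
P = -66 (P = -6*((6 - 1*(-3)) + 2) = -6*((6 + 3) + 2) = -6*(9 + 2) = -6*11 = -3*22 = -66)
P*(-72) - 21 = -66*(-72) - 21 = 4752 - 21 = 4731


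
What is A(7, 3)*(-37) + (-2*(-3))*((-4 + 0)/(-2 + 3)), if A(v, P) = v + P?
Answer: -394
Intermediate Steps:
A(v, P) = P + v
A(7, 3)*(-37) + (-2*(-3))*((-4 + 0)/(-2 + 3)) = (3 + 7)*(-37) + (-2*(-3))*((-4 + 0)/(-2 + 3)) = 10*(-37) + 6*(-4/1) = -370 + 6*(-4*1) = -370 + 6*(-4) = -370 - 24 = -394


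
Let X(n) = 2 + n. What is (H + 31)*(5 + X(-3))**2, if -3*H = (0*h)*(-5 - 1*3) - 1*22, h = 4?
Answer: 1840/3 ≈ 613.33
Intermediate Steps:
H = 22/3 (H = -((0*4)*(-5 - 1*3) - 1*22)/3 = -(0*(-5 - 3) - 22)/3 = -(0*(-8) - 22)/3 = -(0 - 22)/3 = -1/3*(-22) = 22/3 ≈ 7.3333)
(H + 31)*(5 + X(-3))**2 = (22/3 + 31)*(5 + (2 - 3))**2 = 115*(5 - 1)**2/3 = (115/3)*4**2 = (115/3)*16 = 1840/3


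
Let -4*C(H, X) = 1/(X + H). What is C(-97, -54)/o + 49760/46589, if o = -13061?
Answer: 392548830851/367533353116 ≈ 1.0681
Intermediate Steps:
C(H, X) = -1/(4*(H + X)) (C(H, X) = -1/(4*(X + H)) = -1/(4*(H + X)))
C(-97, -54)/o + 49760/46589 = -1/(4*(-97) + 4*(-54))/(-13061) + 49760/46589 = -1/(-388 - 216)*(-1/13061) + 49760*(1/46589) = -1/(-604)*(-1/13061) + 49760/46589 = -1*(-1/604)*(-1/13061) + 49760/46589 = (1/604)*(-1/13061) + 49760/46589 = -1/7888844 + 49760/46589 = 392548830851/367533353116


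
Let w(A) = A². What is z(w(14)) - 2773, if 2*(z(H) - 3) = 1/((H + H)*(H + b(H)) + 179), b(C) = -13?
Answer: -398409099/143830 ≈ -2770.0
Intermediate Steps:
z(H) = 3 + 1/(2*(179 + 2*H*(-13 + H))) (z(H) = 3 + 1/(2*((H + H)*(H - 13) + 179)) = 3 + 1/(2*((2*H)*(-13 + H) + 179)) = 3 + 1/(2*(2*H*(-13 + H) + 179)) = 3 + 1/(2*(179 + 2*H*(-13 + H))))
z(w(14)) - 2773 = (1075 - 156*14² + 12*(14²)²)/(2*(179 - 26*14² + 2*(14²)²)) - 2773 = (1075 - 156*196 + 12*196²)/(2*(179 - 26*196 + 2*196²)) - 2773 = (1075 - 30576 + 12*38416)/(2*(179 - 5096 + 2*38416)) - 2773 = (1075 - 30576 + 460992)/(2*(179 - 5096 + 76832)) - 2773 = (½)*431491/71915 - 2773 = (½)*(1/71915)*431491 - 2773 = 431491/143830 - 2773 = -398409099/143830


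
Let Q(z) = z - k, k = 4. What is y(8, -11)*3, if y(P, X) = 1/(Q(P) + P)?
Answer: ¼ ≈ 0.25000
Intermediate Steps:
Q(z) = -4 + z (Q(z) = z - 1*4 = z - 4 = -4 + z)
y(P, X) = 1/(-4 + 2*P) (y(P, X) = 1/((-4 + P) + P) = 1/(-4 + 2*P))
y(8, -11)*3 = (1/(2*(-2 + 8)))*3 = ((½)/6)*3 = ((½)*(⅙))*3 = (1/12)*3 = ¼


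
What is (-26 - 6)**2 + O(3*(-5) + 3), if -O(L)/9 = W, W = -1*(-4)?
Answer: 988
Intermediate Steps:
W = 4
O(L) = -36 (O(L) = -9*4 = -36)
(-26 - 6)**2 + O(3*(-5) + 3) = (-26 - 6)**2 - 36 = (-32)**2 - 36 = 1024 - 36 = 988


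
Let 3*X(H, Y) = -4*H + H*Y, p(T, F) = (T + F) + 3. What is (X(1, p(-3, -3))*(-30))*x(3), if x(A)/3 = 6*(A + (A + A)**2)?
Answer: 49140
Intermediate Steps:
p(T, F) = 3 + F + T (p(T, F) = (F + T) + 3 = 3 + F + T)
X(H, Y) = -4*H/3 + H*Y/3 (X(H, Y) = (-4*H + H*Y)/3 = -4*H/3 + H*Y/3)
x(A) = 18*A + 72*A**2 (x(A) = 3*(6*(A + (A + A)**2)) = 3*(6*(A + (2*A)**2)) = 3*(6*(A + 4*A**2)) = 3*(6*A + 24*A**2) = 18*A + 72*A**2)
(X(1, p(-3, -3))*(-30))*x(3) = (((1/3)*1*(-4 + (3 - 3 - 3)))*(-30))*(18*3*(1 + 4*3)) = (((1/3)*1*(-4 - 3))*(-30))*(18*3*(1 + 12)) = (((1/3)*1*(-7))*(-30))*(18*3*13) = -7/3*(-30)*702 = 70*702 = 49140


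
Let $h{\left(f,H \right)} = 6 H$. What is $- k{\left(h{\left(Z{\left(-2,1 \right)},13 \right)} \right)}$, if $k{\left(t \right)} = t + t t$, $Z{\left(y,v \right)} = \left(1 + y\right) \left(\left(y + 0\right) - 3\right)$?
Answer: $-6162$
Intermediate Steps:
$Z{\left(y,v \right)} = \left(1 + y\right) \left(-3 + y\right)$ ($Z{\left(y,v \right)} = \left(1 + y\right) \left(y - 3\right) = \left(1 + y\right) \left(-3 + y\right)$)
$k{\left(t \right)} = t + t^{2}$
$- k{\left(h{\left(Z{\left(-2,1 \right)},13 \right)} \right)} = - 6 \cdot 13 \left(1 + 6 \cdot 13\right) = - 78 \left(1 + 78\right) = - 78 \cdot 79 = \left(-1\right) 6162 = -6162$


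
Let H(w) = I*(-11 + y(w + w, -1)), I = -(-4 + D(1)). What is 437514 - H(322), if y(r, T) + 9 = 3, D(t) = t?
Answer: 437565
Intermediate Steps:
y(r, T) = -6 (y(r, T) = -9 + 3 = -6)
I = 3 (I = -(-4 + 1) = -1*(-3) = 3)
H(w) = -51 (H(w) = 3*(-11 - 6) = 3*(-17) = -51)
437514 - H(322) = 437514 - 1*(-51) = 437514 + 51 = 437565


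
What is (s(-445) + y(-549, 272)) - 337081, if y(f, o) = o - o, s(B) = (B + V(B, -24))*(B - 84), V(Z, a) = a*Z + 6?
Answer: -5754570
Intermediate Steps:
V(Z, a) = 6 + Z*a (V(Z, a) = Z*a + 6 = 6 + Z*a)
s(B) = (-84 + B)*(6 - 23*B) (s(B) = (B + (6 + B*(-24)))*(B - 84) = (B + (6 - 24*B))*(-84 + B) = (6 - 23*B)*(-84 + B) = (-84 + B)*(6 - 23*B))
y(f, o) = 0
(s(-445) + y(-549, 272)) - 337081 = ((-504 - 23*(-445)**2 + 1938*(-445)) + 0) - 337081 = ((-504 - 23*198025 - 862410) + 0) - 337081 = ((-504 - 4554575 - 862410) + 0) - 337081 = (-5417489 + 0) - 337081 = -5417489 - 337081 = -5754570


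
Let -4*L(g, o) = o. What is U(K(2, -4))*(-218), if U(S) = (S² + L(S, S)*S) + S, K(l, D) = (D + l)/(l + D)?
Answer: -763/2 ≈ -381.50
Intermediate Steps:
L(g, o) = -o/4
K(l, D) = 1 (K(l, D) = (D + l)/(D + l) = 1)
U(S) = S + 3*S²/4 (U(S) = (S² + (-S/4)*S) + S = (S² - S²/4) + S = 3*S²/4 + S = S + 3*S²/4)
U(K(2, -4))*(-218) = ((¼)*1*(4 + 3*1))*(-218) = ((¼)*1*(4 + 3))*(-218) = ((¼)*1*7)*(-218) = (7/4)*(-218) = -763/2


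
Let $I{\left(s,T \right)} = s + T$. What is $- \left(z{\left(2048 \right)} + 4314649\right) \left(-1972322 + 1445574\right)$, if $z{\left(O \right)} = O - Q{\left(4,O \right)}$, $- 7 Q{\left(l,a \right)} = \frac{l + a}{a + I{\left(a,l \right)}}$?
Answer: $\frac{16314597864201024}{7175} \approx 2.2738 \cdot 10^{12}$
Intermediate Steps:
$I{\left(s,T \right)} = T + s$
$Q{\left(l,a \right)} = - \frac{a + l}{7 \left(l + 2 a\right)}$ ($Q{\left(l,a \right)} = - \frac{\left(l + a\right) \frac{1}{a + \left(l + a\right)}}{7} = - \frac{\left(a + l\right) \frac{1}{a + \left(a + l\right)}}{7} = - \frac{\left(a + l\right) \frac{1}{l + 2 a}}{7} = - \frac{\frac{1}{l + 2 a} \left(a + l\right)}{7} = - \frac{a + l}{7 \left(l + 2 a\right)}$)
$z{\left(O \right)} = O - \frac{-4 - O}{7 \left(4 + 2 O\right)}$ ($z{\left(O \right)} = O - \frac{- O - 4}{7 \left(4 + 2 O\right)} = O - \frac{-4 - O}{7 \left(4 + 2 O\right)}$)
$- \left(z{\left(2048 \right)} + 4314649\right) \left(-1972322 + 1445574\right) = - \left(\frac{4 + 2048 + 14 \cdot 2048 \left(2 + 2048\right)}{14 \left(2 + 2048\right)} + 4314649\right) \left(-1972322 + 1445574\right) = - \left(\frac{4 + 2048 + 14 \cdot 2048 \cdot 2050}{14 \cdot 2050} + 4314649\right) \left(-526748\right) = - \left(\frac{1}{14} \cdot \frac{1}{2050} \left(4 + 2048 + 58777600\right) + 4314649\right) \left(-526748\right) = - \left(\frac{1}{14} \cdot \frac{1}{2050} \cdot 58779652 + 4314649\right) \left(-526748\right) = - \left(\frac{14694913}{7175} + 4314649\right) \left(-526748\right) = - \frac{30972301488 \left(-526748\right)}{7175} = \left(-1\right) \left(- \frac{16314597864201024}{7175}\right) = \frac{16314597864201024}{7175}$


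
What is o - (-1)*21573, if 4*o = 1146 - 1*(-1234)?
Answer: 22168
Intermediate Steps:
o = 595 (o = (1146 - 1*(-1234))/4 = (1146 + 1234)/4 = (¼)*2380 = 595)
o - (-1)*21573 = 595 - (-1)*21573 = 595 - 1*(-21573) = 595 + 21573 = 22168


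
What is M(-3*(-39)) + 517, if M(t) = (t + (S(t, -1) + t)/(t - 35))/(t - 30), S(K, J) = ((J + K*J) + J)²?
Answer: 1856075/3567 ≈ 520.35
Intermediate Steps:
S(K, J) = (2*J + J*K)² (S(K, J) = ((J + J*K) + J)² = (2*J + J*K)²)
M(t) = (t + (t + (2 + t)²)/(-35 + t))/(-30 + t) (M(t) = (t + ((-1)²*(2 + t)² + t)/(t - 35))/(t - 30) = (t + (1*(2 + t)² + t)/(-35 + t))/(-30 + t) = (t + ((2 + t)² + t)/(-35 + t))/(-30 + t) = (t + (t + (2 + t)²)/(-35 + t))/(-30 + t))
M(-3*(-39)) + 517 = 2*(2 + (-3*(-39))² - (-45)*(-39))/(1050 + (-3*(-39))² - (-195)*(-39)) + 517 = 2*(2 + 117² - 15*117)/(1050 + 117² - 65*117) + 517 = 2*(2 + 13689 - 1755)/(1050 + 13689 - 7605) + 517 = 2*11936/7134 + 517 = 2*(1/7134)*11936 + 517 = 11936/3567 + 517 = 1856075/3567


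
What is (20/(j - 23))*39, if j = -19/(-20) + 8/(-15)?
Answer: -9360/271 ≈ -34.539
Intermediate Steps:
j = 5/12 (j = -19*(-1/20) + 8*(-1/15) = 19/20 - 8/15 = 5/12 ≈ 0.41667)
(20/(j - 23))*39 = (20/(5/12 - 23))*39 = (20/(-271/12))*39 = (20*(-12/271))*39 = -240/271*39 = -9360/271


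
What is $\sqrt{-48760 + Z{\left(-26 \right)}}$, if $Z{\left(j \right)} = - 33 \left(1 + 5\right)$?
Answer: $i \sqrt{48958} \approx 221.26 i$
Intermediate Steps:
$Z{\left(j \right)} = -198$ ($Z{\left(j \right)} = \left(-33\right) 6 = -198$)
$\sqrt{-48760 + Z{\left(-26 \right)}} = \sqrt{-48760 - 198} = \sqrt{-48958} = i \sqrt{48958}$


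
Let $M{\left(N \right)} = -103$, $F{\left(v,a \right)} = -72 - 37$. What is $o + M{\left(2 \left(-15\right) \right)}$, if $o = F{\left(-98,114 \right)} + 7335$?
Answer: $7123$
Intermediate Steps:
$F{\left(v,a \right)} = -109$ ($F{\left(v,a \right)} = -72 - 37 = -109$)
$o = 7226$ ($o = -109 + 7335 = 7226$)
$o + M{\left(2 \left(-15\right) \right)} = 7226 - 103 = 7123$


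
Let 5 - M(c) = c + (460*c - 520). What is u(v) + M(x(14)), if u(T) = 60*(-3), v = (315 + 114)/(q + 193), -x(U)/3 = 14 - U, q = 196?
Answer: 345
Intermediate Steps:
x(U) = -42 + 3*U (x(U) = -3*(14 - U) = -42 + 3*U)
v = 429/389 (v = (315 + 114)/(196 + 193) = 429/389 ≈ 1.1028)
u(T) = -180
M(c) = 525 - 461*c (M(c) = 5 - (c + (460*c - 520)) = 5 - (c + (-520 + 460*c)) = 5 - (-520 + 461*c) = 5 + (520 - 461*c) = 525 - 461*c)
u(v) + M(x(14)) = -180 + (525 - 461*(-42 + 3*14)) = -180 + (525 - 461*(-42 + 42)) = -180 + (525 - 461*0) = -180 + (525 + 0) = -180 + 525 = 345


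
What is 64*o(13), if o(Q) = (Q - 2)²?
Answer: 7744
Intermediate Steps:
o(Q) = (-2 + Q)²
64*o(13) = 64*(-2 + 13)² = 64*11² = 64*121 = 7744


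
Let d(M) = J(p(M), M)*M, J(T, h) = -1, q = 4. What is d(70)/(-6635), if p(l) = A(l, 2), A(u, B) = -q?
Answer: 14/1327 ≈ 0.010550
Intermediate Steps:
A(u, B) = -4 (A(u, B) = -1*4 = -4)
p(l) = -4
d(M) = -M
d(70)/(-6635) = -1*70/(-6635) = -70*(-1/6635) = 14/1327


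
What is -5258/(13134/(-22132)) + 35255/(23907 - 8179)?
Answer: 83215058179/9389616 ≈ 8862.5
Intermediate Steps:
-5258/(13134/(-22132)) + 35255/(23907 - 8179) = -5258/(13134*(-1/22132)) + 35255/15728 = -5258/(-597/1006) + 35255*(1/15728) = -5258*(-1006/597) + 35255/15728 = 5289548/597 + 35255/15728 = 83215058179/9389616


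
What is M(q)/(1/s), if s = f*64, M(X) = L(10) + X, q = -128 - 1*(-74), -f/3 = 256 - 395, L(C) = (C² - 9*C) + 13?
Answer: -827328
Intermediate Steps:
L(C) = 13 + C² - 9*C
f = 417 (f = -3*(256 - 395) = -3*(-139) = 417)
q = -54 (q = -128 + 74 = -54)
M(X) = 23 + X (M(X) = (13 + 10² - 9*10) + X = (13 + 100 - 90) + X = 23 + X)
s = 26688 (s = 417*64 = 26688)
M(q)/(1/s) = (23 - 54)/(1/26688) = -31/1/26688 = -31*26688 = -827328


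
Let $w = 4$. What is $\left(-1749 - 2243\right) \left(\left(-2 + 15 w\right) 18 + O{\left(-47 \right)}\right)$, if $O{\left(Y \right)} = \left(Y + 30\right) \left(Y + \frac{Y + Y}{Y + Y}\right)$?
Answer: $-7289392$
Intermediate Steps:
$O{\left(Y \right)} = \left(1 + Y\right) \left(30 + Y\right)$ ($O{\left(Y \right)} = \left(30 + Y\right) \left(Y + \frac{2 Y}{2 Y}\right) = \left(30 + Y\right) \left(Y + 2 Y \frac{1}{2 Y}\right) = \left(30 + Y\right) \left(Y + 1\right) = \left(30 + Y\right) \left(1 + Y\right) = \left(1 + Y\right) \left(30 + Y\right)$)
$\left(-1749 - 2243\right) \left(\left(-2 + 15 w\right) 18 + O{\left(-47 \right)}\right) = \left(-1749 - 2243\right) \left(\left(-2 + 15 \cdot 4\right) 18 + \left(30 + \left(-47\right)^{2} + 31 \left(-47\right)\right)\right) = - 3992 \left(\left(-2 + 60\right) 18 + \left(30 + 2209 - 1457\right)\right) = - 3992 \left(58 \cdot 18 + 782\right) = - 3992 \left(1044 + 782\right) = \left(-3992\right) 1826 = -7289392$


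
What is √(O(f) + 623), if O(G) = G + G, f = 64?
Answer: √751 ≈ 27.404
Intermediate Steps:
O(G) = 2*G
√(O(f) + 623) = √(2*64 + 623) = √(128 + 623) = √751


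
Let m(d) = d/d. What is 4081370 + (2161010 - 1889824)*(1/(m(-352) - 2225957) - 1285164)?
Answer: -387888863371408645/1112978 ≈ -3.4851e+11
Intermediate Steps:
m(d) = 1
4081370 + (2161010 - 1889824)*(1/(m(-352) - 2225957) - 1285164) = 4081370 + (2161010 - 1889824)*(1/(1 - 2225957) - 1285164) = 4081370 + 271186*(1/(-2225956) - 1285164) = 4081370 + 271186*(-1/2225956 - 1285164) = 4081370 + 271186*(-2860718516785/2225956) = 4081370 - 387893405846428505/1112978 = -387888863371408645/1112978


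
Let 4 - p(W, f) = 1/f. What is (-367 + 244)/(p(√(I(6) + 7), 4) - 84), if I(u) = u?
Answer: 164/107 ≈ 1.5327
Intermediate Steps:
p(W, f) = 4 - 1/f
(-367 + 244)/(p(√(I(6) + 7), 4) - 84) = (-367 + 244)/((4 - 1/4) - 84) = -123/((4 - 1*¼) - 84) = -123/((4 - ¼) - 84) = -123/(15/4 - 84) = -123/(-321/4) = -123*(-4/321) = 164/107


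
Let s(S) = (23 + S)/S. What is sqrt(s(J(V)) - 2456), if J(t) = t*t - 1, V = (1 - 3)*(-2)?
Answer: I*sqrt(552030)/15 ≈ 49.532*I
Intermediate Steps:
V = 4 (V = -2*(-2) = 4)
J(t) = -1 + t**2 (J(t) = t**2 - 1 = -1 + t**2)
s(S) = (23 + S)/S
sqrt(s(J(V)) - 2456) = sqrt((23 + (-1 + 4**2))/(-1 + 4**2) - 2456) = sqrt((23 + (-1 + 16))/(-1 + 16) - 2456) = sqrt((23 + 15)/15 - 2456) = sqrt((1/15)*38 - 2456) = sqrt(38/15 - 2456) = sqrt(-36802/15) = I*sqrt(552030)/15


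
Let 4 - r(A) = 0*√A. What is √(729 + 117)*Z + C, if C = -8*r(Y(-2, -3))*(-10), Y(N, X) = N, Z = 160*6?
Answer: 320 + 2880*√94 ≈ 28243.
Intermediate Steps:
Z = 960
r(A) = 4 (r(A) = 4 - 0*√A = 4 - 1*0 = 4 + 0 = 4)
C = 320 (C = -8*4*(-10) = -32*(-10) = 320)
√(729 + 117)*Z + C = √(729 + 117)*960 + 320 = √846*960 + 320 = (3*√94)*960 + 320 = 2880*√94 + 320 = 320 + 2880*√94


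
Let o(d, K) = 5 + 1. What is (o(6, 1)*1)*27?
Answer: 162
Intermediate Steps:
o(d, K) = 6
(o(6, 1)*1)*27 = (6*1)*27 = 6*27 = 162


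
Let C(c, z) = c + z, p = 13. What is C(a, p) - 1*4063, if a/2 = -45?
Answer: -4140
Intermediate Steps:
a = -90 (a = 2*(-45) = -90)
C(a, p) - 1*4063 = (-90 + 13) - 1*4063 = -77 - 4063 = -4140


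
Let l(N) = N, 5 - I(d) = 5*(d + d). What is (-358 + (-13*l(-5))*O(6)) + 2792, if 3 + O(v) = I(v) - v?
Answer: -1726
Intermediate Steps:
I(d) = 5 - 10*d (I(d) = 5 - 5*(d + d) = 5 - 5*2*d = 5 - 10*d)
O(v) = 2 - 11*v (O(v) = -3 + ((5 - 10*v) - v) = -3 + (5 - 11*v) = 2 - 11*v)
(-358 + (-13*l(-5))*O(6)) + 2792 = (-358 + (-13*(-5))*(2 - 11*6)) + 2792 = (-358 + 65*(2 - 66)) + 2792 = (-358 + 65*(-64)) + 2792 = (-358 - 4160) + 2792 = -4518 + 2792 = -1726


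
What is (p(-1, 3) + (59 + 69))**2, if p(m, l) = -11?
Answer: 13689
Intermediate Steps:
(p(-1, 3) + (59 + 69))**2 = (-11 + (59 + 69))**2 = (-11 + 128)**2 = 117**2 = 13689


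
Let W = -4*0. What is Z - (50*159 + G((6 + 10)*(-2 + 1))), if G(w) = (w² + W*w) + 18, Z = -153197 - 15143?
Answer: -176564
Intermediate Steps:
W = 0
Z = -168340
G(w) = 18 + w² (G(w) = (w² + 0*w) + 18 = (w² + 0) + 18 = w² + 18 = 18 + w²)
Z - (50*159 + G((6 + 10)*(-2 + 1))) = -168340 - (50*159 + (18 + ((6 + 10)*(-2 + 1))²)) = -168340 - (7950 + (18 + (16*(-1))²)) = -168340 - (7950 + (18 + (-16)²)) = -168340 - (7950 + (18 + 256)) = -168340 - (7950 + 274) = -168340 - 1*8224 = -168340 - 8224 = -176564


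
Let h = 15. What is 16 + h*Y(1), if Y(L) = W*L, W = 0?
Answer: 16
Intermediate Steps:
Y(L) = 0 (Y(L) = 0*L = 0)
16 + h*Y(1) = 16 + 15*0 = 16 + 0 = 16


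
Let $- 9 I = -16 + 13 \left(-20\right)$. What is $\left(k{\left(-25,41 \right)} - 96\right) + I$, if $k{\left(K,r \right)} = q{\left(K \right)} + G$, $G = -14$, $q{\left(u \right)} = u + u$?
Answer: $- \frac{388}{3} \approx -129.33$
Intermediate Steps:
$I = \frac{92}{3}$ ($I = - \frac{-16 + 13 \left(-20\right)}{9} = - \frac{-16 - 260}{9} = \left(- \frac{1}{9}\right) \left(-276\right) = \frac{92}{3} \approx 30.667$)
$q{\left(u \right)} = 2 u$
$k{\left(K,r \right)} = -14 + 2 K$ ($k{\left(K,r \right)} = 2 K - 14 = -14 + 2 K$)
$\left(k{\left(-25,41 \right)} - 96\right) + I = \left(\left(-14 + 2 \left(-25\right)\right) - 96\right) + \frac{92}{3} = \left(\left(-14 - 50\right) - 96\right) + \frac{92}{3} = \left(-64 - 96\right) + \frac{92}{3} = -160 + \frac{92}{3} = - \frac{388}{3}$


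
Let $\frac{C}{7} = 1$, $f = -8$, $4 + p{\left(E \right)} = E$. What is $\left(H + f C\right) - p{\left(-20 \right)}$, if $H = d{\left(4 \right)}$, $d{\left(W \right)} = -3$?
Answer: $-35$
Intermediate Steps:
$p{\left(E \right)} = -4 + E$
$H = -3$
$C = 7$ ($C = 7 \cdot 1 = 7$)
$\left(H + f C\right) - p{\left(-20 \right)} = \left(-3 - 56\right) - \left(-4 - 20\right) = \left(-3 - 56\right) - -24 = -59 + 24 = -35$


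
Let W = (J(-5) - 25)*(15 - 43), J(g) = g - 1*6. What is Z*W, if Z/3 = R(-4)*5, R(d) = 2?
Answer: 30240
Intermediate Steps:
J(g) = -6 + g (J(g) = g - 6 = -6 + g)
Z = 30 (Z = 3*(2*5) = 3*10 = 30)
W = 1008 (W = ((-6 - 5) - 25)*(15 - 43) = (-11 - 25)*(-28) = -36*(-28) = 1008)
Z*W = 30*1008 = 30240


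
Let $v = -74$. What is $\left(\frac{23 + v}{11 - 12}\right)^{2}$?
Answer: $2601$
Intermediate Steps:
$\left(\frac{23 + v}{11 - 12}\right)^{2} = \left(\frac{23 - 74}{11 - 12}\right)^{2} = \left(- \frac{51}{-1}\right)^{2} = \left(\left(-51\right) \left(-1\right)\right)^{2} = 51^{2} = 2601$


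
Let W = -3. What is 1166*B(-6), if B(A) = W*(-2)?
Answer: 6996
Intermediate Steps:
B(A) = 6 (B(A) = -3*(-2) = 6)
1166*B(-6) = 1166*6 = 6996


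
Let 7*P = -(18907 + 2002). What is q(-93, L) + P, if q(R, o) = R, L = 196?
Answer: -3080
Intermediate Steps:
P = -2987 (P = (-(18907 + 2002))/7 = (-1*20909)/7 = (⅐)*(-20909) = -2987)
q(-93, L) + P = -93 - 2987 = -3080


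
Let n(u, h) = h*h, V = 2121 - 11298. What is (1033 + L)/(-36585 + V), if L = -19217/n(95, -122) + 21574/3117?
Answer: -48185619151/2123056052136 ≈ -0.022696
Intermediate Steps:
V = -9177
n(u, h) = h**2
L = 261208027/46393428 (L = -19217/((-122)**2) + 21574/3117 = -19217/14884 + 21574*(1/3117) = -19217*1/14884 + 21574/3117 = -19217/14884 + 21574/3117 = 261208027/46393428 ≈ 5.6303)
(1033 + L)/(-36585 + V) = (1033 + 261208027/46393428)/(-36585 - 9177) = (48185619151/46393428)/(-45762) = (48185619151/46393428)*(-1/45762) = -48185619151/2123056052136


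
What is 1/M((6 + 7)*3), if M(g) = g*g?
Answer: 1/1521 ≈ 0.00065746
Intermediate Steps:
M(g) = g²
1/M((6 + 7)*3) = 1/(((6 + 7)*3)²) = 1/((13*3)²) = 1/(39²) = 1/1521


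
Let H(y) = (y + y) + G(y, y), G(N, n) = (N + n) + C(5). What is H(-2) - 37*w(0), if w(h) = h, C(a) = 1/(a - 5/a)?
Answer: -31/4 ≈ -7.7500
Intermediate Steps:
G(N, n) = 1/4 + N + n (G(N, n) = (N + n) + 5/(-5 + 5**2) = (N + n) + 5/(-5 + 25) = (N + n) + 5/20 = (N + n) + 5*(1/20) = (N + n) + 1/4 = 1/4 + N + n)
H(y) = 1/4 + 4*y (H(y) = (y + y) + (1/4 + y + y) = 2*y + (1/4 + 2*y) = 1/4 + 4*y)
H(-2) - 37*w(0) = (1/4 + 4*(-2)) - 37*0 = (1/4 - 8) + 0 = -31/4 + 0 = -31/4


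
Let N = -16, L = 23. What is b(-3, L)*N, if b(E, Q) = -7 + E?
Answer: 160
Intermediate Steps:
b(-3, L)*N = (-7 - 3)*(-16) = -10*(-16) = 160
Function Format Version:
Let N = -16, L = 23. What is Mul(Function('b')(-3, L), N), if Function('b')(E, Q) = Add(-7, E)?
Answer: 160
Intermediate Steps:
Mul(Function('b')(-3, L), N) = Mul(Add(-7, -3), -16) = Mul(-10, -16) = 160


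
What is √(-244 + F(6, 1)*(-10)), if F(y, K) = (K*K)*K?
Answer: I*√254 ≈ 15.937*I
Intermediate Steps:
F(y, K) = K³ (F(y, K) = K²*K = K³)
√(-244 + F(6, 1)*(-10)) = √(-244 + 1³*(-10)) = √(-244 + 1*(-10)) = √(-244 - 10) = √(-254) = I*√254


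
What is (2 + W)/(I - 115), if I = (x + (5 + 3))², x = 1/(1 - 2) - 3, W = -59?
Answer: 19/33 ≈ 0.57576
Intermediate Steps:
x = -4 (x = 1/(-1) - 3 = -1 - 3 = -4)
I = 16 (I = (-4 + (5 + 3))² = (-4 + 8)² = 4² = 16)
(2 + W)/(I - 115) = (2 - 59)/(16 - 115) = -57/(-99) = -57*(-1/99) = 19/33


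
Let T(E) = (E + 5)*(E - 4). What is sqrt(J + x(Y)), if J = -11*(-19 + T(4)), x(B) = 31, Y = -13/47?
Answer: 4*sqrt(15) ≈ 15.492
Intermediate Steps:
Y = -13/47 (Y = -13*1/47 = -13/47 ≈ -0.27660)
T(E) = (-4 + E)*(5 + E) (T(E) = (5 + E)*(-4 + E) = (-4 + E)*(5 + E))
J = 209 (J = -11*(-19 + (-20 + 4 + 4**2)) = -11*(-19 + (-20 + 4 + 16)) = -11*(-19 + 0) = -11*(-19) = 209)
sqrt(J + x(Y)) = sqrt(209 + 31) = sqrt(240) = 4*sqrt(15)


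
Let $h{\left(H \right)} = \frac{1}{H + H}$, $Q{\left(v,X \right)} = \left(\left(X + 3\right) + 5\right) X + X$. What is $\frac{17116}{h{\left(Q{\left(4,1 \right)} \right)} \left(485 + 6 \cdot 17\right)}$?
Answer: $\frac{342320}{587} \approx 583.17$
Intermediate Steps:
$Q{\left(v,X \right)} = X + X \left(8 + X\right)$ ($Q{\left(v,X \right)} = \left(\left(3 + X\right) + 5\right) X + X = \left(8 + X\right) X + X = X \left(8 + X\right) + X = X + X \left(8 + X\right)$)
$h{\left(H \right)} = \frac{1}{2 H}$
$\frac{17116}{h{\left(Q{\left(4,1 \right)} \right)} \left(485 + 6 \cdot 17\right)} = \frac{17116}{\frac{1}{2 \cdot 1 \left(9 + 1\right)} \left(485 + 6 \cdot 17\right)} = \frac{17116}{\frac{1}{2 \cdot 1 \cdot 10} \left(485 + 102\right)} = \frac{17116}{\frac{1}{2 \cdot 10} \cdot 587} = \frac{17116}{\frac{1}{2} \cdot \frac{1}{10} \cdot 587} = \frac{17116}{\frac{1}{20} \cdot 587} = \frac{17116}{\frac{587}{20}} = 17116 \cdot \frac{20}{587} = \frac{342320}{587}$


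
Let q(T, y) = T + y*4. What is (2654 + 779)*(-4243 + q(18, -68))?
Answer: -15438201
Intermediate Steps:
q(T, y) = T + 4*y
(2654 + 779)*(-4243 + q(18, -68)) = (2654 + 779)*(-4243 + (18 + 4*(-68))) = 3433*(-4243 + (18 - 272)) = 3433*(-4243 - 254) = 3433*(-4497) = -15438201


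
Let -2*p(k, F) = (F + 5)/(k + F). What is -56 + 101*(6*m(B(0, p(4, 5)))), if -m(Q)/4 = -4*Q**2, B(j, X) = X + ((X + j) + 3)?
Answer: 932536/27 ≈ 34538.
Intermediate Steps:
p(k, F) = -(5 + F)/(2*(F + k)) (p(k, F) = -(F + 5)/(2*(k + F)) = -(5 + F)/(2*(F + k)))
B(j, X) = 3 + j + 2*X (B(j, X) = X + (3 + X + j) = 3 + j + 2*X)
m(Q) = 16*Q**2 (m(Q) = -(-16)*Q**2 = 16*Q**2)
-56 + 101*(6*m(B(0, p(4, 5)))) = -56 + 101*(6*(16*(3 + 0 + 2*((-5 - 1*5)/(2*(5 + 4))))**2)) = -56 + 101*(6*(16*(3 + 0 + 2*((1/2)*(-5 - 5)/9))**2)) = -56 + 101*(6*(16*(3 + 0 + 2*((1/2)*(1/9)*(-10)))**2)) = -56 + 101*(6*(16*(3 + 0 + 2*(-5/9))**2)) = -56 + 101*(6*(16*(3 + 0 - 10/9)**2)) = -56 + 101*(6*(16*(17/9)**2)) = -56 + 101*(6*(16*(289/81))) = -56 + 101*(6*(4624/81)) = -56 + 101*(9248/27) = -56 + 934048/27 = 932536/27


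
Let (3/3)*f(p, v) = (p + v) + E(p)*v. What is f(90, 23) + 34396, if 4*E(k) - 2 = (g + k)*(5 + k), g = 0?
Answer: 83683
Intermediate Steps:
E(k) = 1/2 + k*(5 + k)/4 (E(k) = 1/2 + ((0 + k)*(5 + k))/4 = 1/2 + (k*(5 + k))/4 = 1/2 + k*(5 + k)/4)
f(p, v) = p + v + v*(1/2 + p**2/4 + 5*p/4) (f(p, v) = (p + v) + (1/2 + p**2/4 + 5*p/4)*v = (p + v) + v*(1/2 + p**2/4 + 5*p/4) = p + v + v*(1/2 + p**2/4 + 5*p/4))
f(90, 23) + 34396 = (90 + 23 + (1/4)*23*(2 + 90**2 + 5*90)) + 34396 = (90 + 23 + (1/4)*23*(2 + 8100 + 450)) + 34396 = (90 + 23 + (1/4)*23*8552) + 34396 = (90 + 23 + 49174) + 34396 = 49287 + 34396 = 83683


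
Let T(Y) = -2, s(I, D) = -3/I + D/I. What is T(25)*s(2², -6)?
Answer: 9/2 ≈ 4.5000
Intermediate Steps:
T(25)*s(2², -6) = -2*(-3 - 6)/(2²) = -2*(-9)/4 = -(-9)/2 = -2*(-9/4) = 9/2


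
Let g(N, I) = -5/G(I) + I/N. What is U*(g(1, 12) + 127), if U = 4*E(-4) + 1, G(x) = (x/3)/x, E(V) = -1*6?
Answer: -2852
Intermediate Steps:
E(V) = -6
G(x) = ⅓ (G(x) = (x*(⅓))/x = (x/3)/x = ⅓)
U = -23 (U = 4*(-6) + 1 = -24 + 1 = -23)
g(N, I) = -15 + I/N (g(N, I) = -5/⅓ + I/N = -5*3 + I/N = -15 + I/N)
U*(g(1, 12) + 127) = -23*((-15 + 12/1) + 127) = -23*((-15 + 12*1) + 127) = -23*((-15 + 12) + 127) = -23*(-3 + 127) = -23*124 = -2852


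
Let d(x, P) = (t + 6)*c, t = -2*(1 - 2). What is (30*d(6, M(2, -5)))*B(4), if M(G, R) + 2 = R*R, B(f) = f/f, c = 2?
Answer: 480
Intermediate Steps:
t = 2 (t = -2*(-1) = 2)
B(f) = 1
M(G, R) = -2 + R² (M(G, R) = -2 + R*R = -2 + R²)
d(x, P) = 16 (d(x, P) = (2 + 6)*2 = 8*2 = 16)
(30*d(6, M(2, -5)))*B(4) = (30*16)*1 = 480*1 = 480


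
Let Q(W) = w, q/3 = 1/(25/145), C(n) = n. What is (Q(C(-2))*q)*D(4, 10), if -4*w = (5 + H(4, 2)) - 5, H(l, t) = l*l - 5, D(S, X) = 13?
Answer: -12441/20 ≈ -622.05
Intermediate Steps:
H(l, t) = -5 + l² (H(l, t) = l² - 5 = -5 + l²)
q = 87/5 (q = 3/((25/145)) = 3/((25*(1/145))) = 3/(5/29) = 3*(29/5) = 87/5 ≈ 17.400)
w = -11/4 (w = -((5 + (-5 + 4²)) - 5)/4 = -((5 + (-5 + 16)) - 5)/4 = -((5 + 11) - 5)/4 = -(16 - 5)/4 = -¼*11 = -11/4 ≈ -2.7500)
Q(W) = -11/4
(Q(C(-2))*q)*D(4, 10) = -11/4*87/5*13 = -957/20*13 = -12441/20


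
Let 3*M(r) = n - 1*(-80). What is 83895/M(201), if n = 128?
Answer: 251685/208 ≈ 1210.0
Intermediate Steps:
M(r) = 208/3 (M(r) = (128 - 1*(-80))/3 = (128 + 80)/3 = (⅓)*208 = 208/3)
83895/M(201) = 83895/(208/3) = 83895*(3/208) = 251685/208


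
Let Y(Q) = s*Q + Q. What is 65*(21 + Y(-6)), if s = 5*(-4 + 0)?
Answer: 8775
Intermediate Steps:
s = -20 (s = 5*(-4) = -20)
Y(Q) = -19*Q (Y(Q) = -20*Q + Q = -19*Q)
65*(21 + Y(-6)) = 65*(21 - 19*(-6)) = 65*(21 + 114) = 65*135 = 8775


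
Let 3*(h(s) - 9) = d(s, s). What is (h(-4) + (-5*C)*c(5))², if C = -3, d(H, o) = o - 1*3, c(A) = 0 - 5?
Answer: 42025/9 ≈ 4669.4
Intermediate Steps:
c(A) = -5
d(H, o) = -3 + o (d(H, o) = o - 3 = -3 + o)
h(s) = 8 + s/3 (h(s) = 9 + (-3 + s)/3 = 9 + (-1 + s/3) = 8 + s/3)
(h(-4) + (-5*C)*c(5))² = ((8 + (⅓)*(-4)) - 5*(-3)*(-5))² = ((8 - 4/3) + 15*(-5))² = (20/3 - 75)² = (-205/3)² = 42025/9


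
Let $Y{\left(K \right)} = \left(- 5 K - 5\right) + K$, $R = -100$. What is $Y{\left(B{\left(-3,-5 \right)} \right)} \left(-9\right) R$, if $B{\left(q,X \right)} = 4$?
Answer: $-18900$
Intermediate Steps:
$Y{\left(K \right)} = -5 - 4 K$ ($Y{\left(K \right)} = \left(-5 - 5 K\right) + K = -5 - 4 K$)
$Y{\left(B{\left(-3,-5 \right)} \right)} \left(-9\right) R = \left(-5 - 16\right) \left(-9\right) \left(-100\right) = \left(-21\right) \left(-9\right) \left(-100\right) = 189 \left(-100\right) = -18900$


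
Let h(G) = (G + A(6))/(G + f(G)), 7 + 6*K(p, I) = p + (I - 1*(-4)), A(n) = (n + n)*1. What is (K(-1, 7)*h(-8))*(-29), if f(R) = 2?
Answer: 29/3 ≈ 9.6667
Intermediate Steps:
A(n) = 2*n (A(n) = (2*n)*1 = 2*n)
K(p, I) = -½ + I/6 + p/6 (K(p, I) = -7/6 + (p + (I - 1*(-4)))/6 = -7/6 + (p + (I + 4))/6 = -7/6 + (p + (4 + I))/6 = -7/6 + (4 + I + p)/6 = -7/6 + (⅔ + I/6 + p/6) = -½ + I/6 + p/6)
h(G) = (12 + G)/(2 + G) (h(G) = (G + 2*6)/(G + 2) = (G + 12)/(2 + G) = (12 + G)/(2 + G))
(K(-1, 7)*h(-8))*(-29) = ((-½ + (⅙)*7 + (⅙)*(-1))*((12 - 8)/(2 - 8)))*(-29) = ((-½ + 7/6 - ⅙)*(4/(-6)))*(-29) = ((-⅙*4)/2)*(-29) = ((½)*(-⅔))*(-29) = -⅓*(-29) = 29/3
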